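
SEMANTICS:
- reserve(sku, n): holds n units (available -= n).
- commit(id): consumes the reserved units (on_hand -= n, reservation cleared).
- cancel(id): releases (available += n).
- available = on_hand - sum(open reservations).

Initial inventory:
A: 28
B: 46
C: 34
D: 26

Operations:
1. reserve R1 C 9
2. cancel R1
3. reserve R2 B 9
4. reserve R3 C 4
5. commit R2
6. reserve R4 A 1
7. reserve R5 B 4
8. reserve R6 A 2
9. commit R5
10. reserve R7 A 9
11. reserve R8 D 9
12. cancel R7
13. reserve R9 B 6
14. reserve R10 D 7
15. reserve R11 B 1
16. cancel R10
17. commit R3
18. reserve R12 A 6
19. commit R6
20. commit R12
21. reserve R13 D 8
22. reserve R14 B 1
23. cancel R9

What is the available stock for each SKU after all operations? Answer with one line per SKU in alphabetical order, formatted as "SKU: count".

Answer: A: 19
B: 31
C: 30
D: 9

Derivation:
Step 1: reserve R1 C 9 -> on_hand[A=28 B=46 C=34 D=26] avail[A=28 B=46 C=25 D=26] open={R1}
Step 2: cancel R1 -> on_hand[A=28 B=46 C=34 D=26] avail[A=28 B=46 C=34 D=26] open={}
Step 3: reserve R2 B 9 -> on_hand[A=28 B=46 C=34 D=26] avail[A=28 B=37 C=34 D=26] open={R2}
Step 4: reserve R3 C 4 -> on_hand[A=28 B=46 C=34 D=26] avail[A=28 B=37 C=30 D=26] open={R2,R3}
Step 5: commit R2 -> on_hand[A=28 B=37 C=34 D=26] avail[A=28 B=37 C=30 D=26] open={R3}
Step 6: reserve R4 A 1 -> on_hand[A=28 B=37 C=34 D=26] avail[A=27 B=37 C=30 D=26] open={R3,R4}
Step 7: reserve R5 B 4 -> on_hand[A=28 B=37 C=34 D=26] avail[A=27 B=33 C=30 D=26] open={R3,R4,R5}
Step 8: reserve R6 A 2 -> on_hand[A=28 B=37 C=34 D=26] avail[A=25 B=33 C=30 D=26] open={R3,R4,R5,R6}
Step 9: commit R5 -> on_hand[A=28 B=33 C=34 D=26] avail[A=25 B=33 C=30 D=26] open={R3,R4,R6}
Step 10: reserve R7 A 9 -> on_hand[A=28 B=33 C=34 D=26] avail[A=16 B=33 C=30 D=26] open={R3,R4,R6,R7}
Step 11: reserve R8 D 9 -> on_hand[A=28 B=33 C=34 D=26] avail[A=16 B=33 C=30 D=17] open={R3,R4,R6,R7,R8}
Step 12: cancel R7 -> on_hand[A=28 B=33 C=34 D=26] avail[A=25 B=33 C=30 D=17] open={R3,R4,R6,R8}
Step 13: reserve R9 B 6 -> on_hand[A=28 B=33 C=34 D=26] avail[A=25 B=27 C=30 D=17] open={R3,R4,R6,R8,R9}
Step 14: reserve R10 D 7 -> on_hand[A=28 B=33 C=34 D=26] avail[A=25 B=27 C=30 D=10] open={R10,R3,R4,R6,R8,R9}
Step 15: reserve R11 B 1 -> on_hand[A=28 B=33 C=34 D=26] avail[A=25 B=26 C=30 D=10] open={R10,R11,R3,R4,R6,R8,R9}
Step 16: cancel R10 -> on_hand[A=28 B=33 C=34 D=26] avail[A=25 B=26 C=30 D=17] open={R11,R3,R4,R6,R8,R9}
Step 17: commit R3 -> on_hand[A=28 B=33 C=30 D=26] avail[A=25 B=26 C=30 D=17] open={R11,R4,R6,R8,R9}
Step 18: reserve R12 A 6 -> on_hand[A=28 B=33 C=30 D=26] avail[A=19 B=26 C=30 D=17] open={R11,R12,R4,R6,R8,R9}
Step 19: commit R6 -> on_hand[A=26 B=33 C=30 D=26] avail[A=19 B=26 C=30 D=17] open={R11,R12,R4,R8,R9}
Step 20: commit R12 -> on_hand[A=20 B=33 C=30 D=26] avail[A=19 B=26 C=30 D=17] open={R11,R4,R8,R9}
Step 21: reserve R13 D 8 -> on_hand[A=20 B=33 C=30 D=26] avail[A=19 B=26 C=30 D=9] open={R11,R13,R4,R8,R9}
Step 22: reserve R14 B 1 -> on_hand[A=20 B=33 C=30 D=26] avail[A=19 B=25 C=30 D=9] open={R11,R13,R14,R4,R8,R9}
Step 23: cancel R9 -> on_hand[A=20 B=33 C=30 D=26] avail[A=19 B=31 C=30 D=9] open={R11,R13,R14,R4,R8}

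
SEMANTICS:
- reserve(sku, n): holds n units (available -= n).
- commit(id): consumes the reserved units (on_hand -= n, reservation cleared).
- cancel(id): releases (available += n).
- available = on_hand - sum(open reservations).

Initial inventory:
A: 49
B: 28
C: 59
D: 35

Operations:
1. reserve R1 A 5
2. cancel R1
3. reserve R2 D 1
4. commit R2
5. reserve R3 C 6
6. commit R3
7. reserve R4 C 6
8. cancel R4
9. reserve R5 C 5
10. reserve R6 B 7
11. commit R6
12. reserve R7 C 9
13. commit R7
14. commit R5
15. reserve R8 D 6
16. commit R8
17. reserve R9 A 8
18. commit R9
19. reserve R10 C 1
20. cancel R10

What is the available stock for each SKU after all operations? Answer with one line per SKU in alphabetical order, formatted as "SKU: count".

Answer: A: 41
B: 21
C: 39
D: 28

Derivation:
Step 1: reserve R1 A 5 -> on_hand[A=49 B=28 C=59 D=35] avail[A=44 B=28 C=59 D=35] open={R1}
Step 2: cancel R1 -> on_hand[A=49 B=28 C=59 D=35] avail[A=49 B=28 C=59 D=35] open={}
Step 3: reserve R2 D 1 -> on_hand[A=49 B=28 C=59 D=35] avail[A=49 B=28 C=59 D=34] open={R2}
Step 4: commit R2 -> on_hand[A=49 B=28 C=59 D=34] avail[A=49 B=28 C=59 D=34] open={}
Step 5: reserve R3 C 6 -> on_hand[A=49 B=28 C=59 D=34] avail[A=49 B=28 C=53 D=34] open={R3}
Step 6: commit R3 -> on_hand[A=49 B=28 C=53 D=34] avail[A=49 B=28 C=53 D=34] open={}
Step 7: reserve R4 C 6 -> on_hand[A=49 B=28 C=53 D=34] avail[A=49 B=28 C=47 D=34] open={R4}
Step 8: cancel R4 -> on_hand[A=49 B=28 C=53 D=34] avail[A=49 B=28 C=53 D=34] open={}
Step 9: reserve R5 C 5 -> on_hand[A=49 B=28 C=53 D=34] avail[A=49 B=28 C=48 D=34] open={R5}
Step 10: reserve R6 B 7 -> on_hand[A=49 B=28 C=53 D=34] avail[A=49 B=21 C=48 D=34] open={R5,R6}
Step 11: commit R6 -> on_hand[A=49 B=21 C=53 D=34] avail[A=49 B=21 C=48 D=34] open={R5}
Step 12: reserve R7 C 9 -> on_hand[A=49 B=21 C=53 D=34] avail[A=49 B=21 C=39 D=34] open={R5,R7}
Step 13: commit R7 -> on_hand[A=49 B=21 C=44 D=34] avail[A=49 B=21 C=39 D=34] open={R5}
Step 14: commit R5 -> on_hand[A=49 B=21 C=39 D=34] avail[A=49 B=21 C=39 D=34] open={}
Step 15: reserve R8 D 6 -> on_hand[A=49 B=21 C=39 D=34] avail[A=49 B=21 C=39 D=28] open={R8}
Step 16: commit R8 -> on_hand[A=49 B=21 C=39 D=28] avail[A=49 B=21 C=39 D=28] open={}
Step 17: reserve R9 A 8 -> on_hand[A=49 B=21 C=39 D=28] avail[A=41 B=21 C=39 D=28] open={R9}
Step 18: commit R9 -> on_hand[A=41 B=21 C=39 D=28] avail[A=41 B=21 C=39 D=28] open={}
Step 19: reserve R10 C 1 -> on_hand[A=41 B=21 C=39 D=28] avail[A=41 B=21 C=38 D=28] open={R10}
Step 20: cancel R10 -> on_hand[A=41 B=21 C=39 D=28] avail[A=41 B=21 C=39 D=28] open={}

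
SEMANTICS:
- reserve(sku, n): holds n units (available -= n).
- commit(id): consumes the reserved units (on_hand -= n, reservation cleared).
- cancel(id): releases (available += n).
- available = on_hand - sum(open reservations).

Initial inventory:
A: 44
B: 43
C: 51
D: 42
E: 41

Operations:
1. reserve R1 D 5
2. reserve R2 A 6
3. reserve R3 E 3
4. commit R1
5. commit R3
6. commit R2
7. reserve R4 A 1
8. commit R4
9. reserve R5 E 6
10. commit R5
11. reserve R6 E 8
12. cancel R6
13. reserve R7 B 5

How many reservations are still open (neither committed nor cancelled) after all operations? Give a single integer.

Answer: 1

Derivation:
Step 1: reserve R1 D 5 -> on_hand[A=44 B=43 C=51 D=42 E=41] avail[A=44 B=43 C=51 D=37 E=41] open={R1}
Step 2: reserve R2 A 6 -> on_hand[A=44 B=43 C=51 D=42 E=41] avail[A=38 B=43 C=51 D=37 E=41] open={R1,R2}
Step 3: reserve R3 E 3 -> on_hand[A=44 B=43 C=51 D=42 E=41] avail[A=38 B=43 C=51 D=37 E=38] open={R1,R2,R3}
Step 4: commit R1 -> on_hand[A=44 B=43 C=51 D=37 E=41] avail[A=38 B=43 C=51 D=37 E=38] open={R2,R3}
Step 5: commit R3 -> on_hand[A=44 B=43 C=51 D=37 E=38] avail[A=38 B=43 C=51 D=37 E=38] open={R2}
Step 6: commit R2 -> on_hand[A=38 B=43 C=51 D=37 E=38] avail[A=38 B=43 C=51 D=37 E=38] open={}
Step 7: reserve R4 A 1 -> on_hand[A=38 B=43 C=51 D=37 E=38] avail[A=37 B=43 C=51 D=37 E=38] open={R4}
Step 8: commit R4 -> on_hand[A=37 B=43 C=51 D=37 E=38] avail[A=37 B=43 C=51 D=37 E=38] open={}
Step 9: reserve R5 E 6 -> on_hand[A=37 B=43 C=51 D=37 E=38] avail[A=37 B=43 C=51 D=37 E=32] open={R5}
Step 10: commit R5 -> on_hand[A=37 B=43 C=51 D=37 E=32] avail[A=37 B=43 C=51 D=37 E=32] open={}
Step 11: reserve R6 E 8 -> on_hand[A=37 B=43 C=51 D=37 E=32] avail[A=37 B=43 C=51 D=37 E=24] open={R6}
Step 12: cancel R6 -> on_hand[A=37 B=43 C=51 D=37 E=32] avail[A=37 B=43 C=51 D=37 E=32] open={}
Step 13: reserve R7 B 5 -> on_hand[A=37 B=43 C=51 D=37 E=32] avail[A=37 B=38 C=51 D=37 E=32] open={R7}
Open reservations: ['R7'] -> 1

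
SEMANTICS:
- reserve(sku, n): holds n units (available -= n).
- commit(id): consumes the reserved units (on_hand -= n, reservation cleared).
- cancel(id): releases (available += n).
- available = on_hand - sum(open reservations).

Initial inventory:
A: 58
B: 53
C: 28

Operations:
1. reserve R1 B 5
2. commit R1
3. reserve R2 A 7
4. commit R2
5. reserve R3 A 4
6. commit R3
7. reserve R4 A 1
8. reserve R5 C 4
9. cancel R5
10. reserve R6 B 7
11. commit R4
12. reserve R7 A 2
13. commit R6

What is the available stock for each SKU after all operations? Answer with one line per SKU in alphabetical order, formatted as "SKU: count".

Answer: A: 44
B: 41
C: 28

Derivation:
Step 1: reserve R1 B 5 -> on_hand[A=58 B=53 C=28] avail[A=58 B=48 C=28] open={R1}
Step 2: commit R1 -> on_hand[A=58 B=48 C=28] avail[A=58 B=48 C=28] open={}
Step 3: reserve R2 A 7 -> on_hand[A=58 B=48 C=28] avail[A=51 B=48 C=28] open={R2}
Step 4: commit R2 -> on_hand[A=51 B=48 C=28] avail[A=51 B=48 C=28] open={}
Step 5: reserve R3 A 4 -> on_hand[A=51 B=48 C=28] avail[A=47 B=48 C=28] open={R3}
Step 6: commit R3 -> on_hand[A=47 B=48 C=28] avail[A=47 B=48 C=28] open={}
Step 7: reserve R4 A 1 -> on_hand[A=47 B=48 C=28] avail[A=46 B=48 C=28] open={R4}
Step 8: reserve R5 C 4 -> on_hand[A=47 B=48 C=28] avail[A=46 B=48 C=24] open={R4,R5}
Step 9: cancel R5 -> on_hand[A=47 B=48 C=28] avail[A=46 B=48 C=28] open={R4}
Step 10: reserve R6 B 7 -> on_hand[A=47 B=48 C=28] avail[A=46 B=41 C=28] open={R4,R6}
Step 11: commit R4 -> on_hand[A=46 B=48 C=28] avail[A=46 B=41 C=28] open={R6}
Step 12: reserve R7 A 2 -> on_hand[A=46 B=48 C=28] avail[A=44 B=41 C=28] open={R6,R7}
Step 13: commit R6 -> on_hand[A=46 B=41 C=28] avail[A=44 B=41 C=28] open={R7}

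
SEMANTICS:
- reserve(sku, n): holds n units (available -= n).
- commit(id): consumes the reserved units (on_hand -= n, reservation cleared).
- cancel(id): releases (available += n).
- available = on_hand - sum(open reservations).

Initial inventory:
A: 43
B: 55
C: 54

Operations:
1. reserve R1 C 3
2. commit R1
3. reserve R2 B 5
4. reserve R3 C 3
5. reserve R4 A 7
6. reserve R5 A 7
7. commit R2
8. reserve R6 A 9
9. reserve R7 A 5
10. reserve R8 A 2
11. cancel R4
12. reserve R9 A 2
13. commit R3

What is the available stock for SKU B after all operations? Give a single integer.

Step 1: reserve R1 C 3 -> on_hand[A=43 B=55 C=54] avail[A=43 B=55 C=51] open={R1}
Step 2: commit R1 -> on_hand[A=43 B=55 C=51] avail[A=43 B=55 C=51] open={}
Step 3: reserve R2 B 5 -> on_hand[A=43 B=55 C=51] avail[A=43 B=50 C=51] open={R2}
Step 4: reserve R3 C 3 -> on_hand[A=43 B=55 C=51] avail[A=43 B=50 C=48] open={R2,R3}
Step 5: reserve R4 A 7 -> on_hand[A=43 B=55 C=51] avail[A=36 B=50 C=48] open={R2,R3,R4}
Step 6: reserve R5 A 7 -> on_hand[A=43 B=55 C=51] avail[A=29 B=50 C=48] open={R2,R3,R4,R5}
Step 7: commit R2 -> on_hand[A=43 B=50 C=51] avail[A=29 B=50 C=48] open={R3,R4,R5}
Step 8: reserve R6 A 9 -> on_hand[A=43 B=50 C=51] avail[A=20 B=50 C=48] open={R3,R4,R5,R6}
Step 9: reserve R7 A 5 -> on_hand[A=43 B=50 C=51] avail[A=15 B=50 C=48] open={R3,R4,R5,R6,R7}
Step 10: reserve R8 A 2 -> on_hand[A=43 B=50 C=51] avail[A=13 B=50 C=48] open={R3,R4,R5,R6,R7,R8}
Step 11: cancel R4 -> on_hand[A=43 B=50 C=51] avail[A=20 B=50 C=48] open={R3,R5,R6,R7,R8}
Step 12: reserve R9 A 2 -> on_hand[A=43 B=50 C=51] avail[A=18 B=50 C=48] open={R3,R5,R6,R7,R8,R9}
Step 13: commit R3 -> on_hand[A=43 B=50 C=48] avail[A=18 B=50 C=48] open={R5,R6,R7,R8,R9}
Final available[B] = 50

Answer: 50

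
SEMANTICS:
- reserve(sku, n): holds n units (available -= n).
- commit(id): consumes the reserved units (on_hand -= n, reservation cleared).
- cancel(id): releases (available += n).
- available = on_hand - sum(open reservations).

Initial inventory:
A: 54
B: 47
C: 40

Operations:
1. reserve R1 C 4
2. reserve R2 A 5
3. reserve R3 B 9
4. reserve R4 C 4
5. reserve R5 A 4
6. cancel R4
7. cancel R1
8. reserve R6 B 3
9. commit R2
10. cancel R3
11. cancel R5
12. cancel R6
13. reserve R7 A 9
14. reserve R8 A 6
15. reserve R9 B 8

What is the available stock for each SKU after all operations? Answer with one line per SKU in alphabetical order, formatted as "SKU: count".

Answer: A: 34
B: 39
C: 40

Derivation:
Step 1: reserve R1 C 4 -> on_hand[A=54 B=47 C=40] avail[A=54 B=47 C=36] open={R1}
Step 2: reserve R2 A 5 -> on_hand[A=54 B=47 C=40] avail[A=49 B=47 C=36] open={R1,R2}
Step 3: reserve R3 B 9 -> on_hand[A=54 B=47 C=40] avail[A=49 B=38 C=36] open={R1,R2,R3}
Step 4: reserve R4 C 4 -> on_hand[A=54 B=47 C=40] avail[A=49 B=38 C=32] open={R1,R2,R3,R4}
Step 5: reserve R5 A 4 -> on_hand[A=54 B=47 C=40] avail[A=45 B=38 C=32] open={R1,R2,R3,R4,R5}
Step 6: cancel R4 -> on_hand[A=54 B=47 C=40] avail[A=45 B=38 C=36] open={R1,R2,R3,R5}
Step 7: cancel R1 -> on_hand[A=54 B=47 C=40] avail[A=45 B=38 C=40] open={R2,R3,R5}
Step 8: reserve R6 B 3 -> on_hand[A=54 B=47 C=40] avail[A=45 B=35 C=40] open={R2,R3,R5,R6}
Step 9: commit R2 -> on_hand[A=49 B=47 C=40] avail[A=45 B=35 C=40] open={R3,R5,R6}
Step 10: cancel R3 -> on_hand[A=49 B=47 C=40] avail[A=45 B=44 C=40] open={R5,R6}
Step 11: cancel R5 -> on_hand[A=49 B=47 C=40] avail[A=49 B=44 C=40] open={R6}
Step 12: cancel R6 -> on_hand[A=49 B=47 C=40] avail[A=49 B=47 C=40] open={}
Step 13: reserve R7 A 9 -> on_hand[A=49 B=47 C=40] avail[A=40 B=47 C=40] open={R7}
Step 14: reserve R8 A 6 -> on_hand[A=49 B=47 C=40] avail[A=34 B=47 C=40] open={R7,R8}
Step 15: reserve R9 B 8 -> on_hand[A=49 B=47 C=40] avail[A=34 B=39 C=40] open={R7,R8,R9}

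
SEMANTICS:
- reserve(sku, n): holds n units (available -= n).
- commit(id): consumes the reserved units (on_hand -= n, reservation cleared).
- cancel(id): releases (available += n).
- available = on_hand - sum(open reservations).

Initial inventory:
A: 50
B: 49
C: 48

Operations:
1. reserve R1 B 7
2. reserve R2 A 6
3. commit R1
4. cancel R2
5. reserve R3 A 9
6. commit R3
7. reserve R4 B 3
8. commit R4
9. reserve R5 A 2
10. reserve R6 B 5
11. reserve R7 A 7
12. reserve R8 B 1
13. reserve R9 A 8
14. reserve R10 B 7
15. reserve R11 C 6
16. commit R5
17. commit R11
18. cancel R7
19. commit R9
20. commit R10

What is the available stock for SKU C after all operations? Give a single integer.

Answer: 42

Derivation:
Step 1: reserve R1 B 7 -> on_hand[A=50 B=49 C=48] avail[A=50 B=42 C=48] open={R1}
Step 2: reserve R2 A 6 -> on_hand[A=50 B=49 C=48] avail[A=44 B=42 C=48] open={R1,R2}
Step 3: commit R1 -> on_hand[A=50 B=42 C=48] avail[A=44 B=42 C=48] open={R2}
Step 4: cancel R2 -> on_hand[A=50 B=42 C=48] avail[A=50 B=42 C=48] open={}
Step 5: reserve R3 A 9 -> on_hand[A=50 B=42 C=48] avail[A=41 B=42 C=48] open={R3}
Step 6: commit R3 -> on_hand[A=41 B=42 C=48] avail[A=41 B=42 C=48] open={}
Step 7: reserve R4 B 3 -> on_hand[A=41 B=42 C=48] avail[A=41 B=39 C=48] open={R4}
Step 8: commit R4 -> on_hand[A=41 B=39 C=48] avail[A=41 B=39 C=48] open={}
Step 9: reserve R5 A 2 -> on_hand[A=41 B=39 C=48] avail[A=39 B=39 C=48] open={R5}
Step 10: reserve R6 B 5 -> on_hand[A=41 B=39 C=48] avail[A=39 B=34 C=48] open={R5,R6}
Step 11: reserve R7 A 7 -> on_hand[A=41 B=39 C=48] avail[A=32 B=34 C=48] open={R5,R6,R7}
Step 12: reserve R8 B 1 -> on_hand[A=41 B=39 C=48] avail[A=32 B=33 C=48] open={R5,R6,R7,R8}
Step 13: reserve R9 A 8 -> on_hand[A=41 B=39 C=48] avail[A=24 B=33 C=48] open={R5,R6,R7,R8,R9}
Step 14: reserve R10 B 7 -> on_hand[A=41 B=39 C=48] avail[A=24 B=26 C=48] open={R10,R5,R6,R7,R8,R9}
Step 15: reserve R11 C 6 -> on_hand[A=41 B=39 C=48] avail[A=24 B=26 C=42] open={R10,R11,R5,R6,R7,R8,R9}
Step 16: commit R5 -> on_hand[A=39 B=39 C=48] avail[A=24 B=26 C=42] open={R10,R11,R6,R7,R8,R9}
Step 17: commit R11 -> on_hand[A=39 B=39 C=42] avail[A=24 B=26 C=42] open={R10,R6,R7,R8,R9}
Step 18: cancel R7 -> on_hand[A=39 B=39 C=42] avail[A=31 B=26 C=42] open={R10,R6,R8,R9}
Step 19: commit R9 -> on_hand[A=31 B=39 C=42] avail[A=31 B=26 C=42] open={R10,R6,R8}
Step 20: commit R10 -> on_hand[A=31 B=32 C=42] avail[A=31 B=26 C=42] open={R6,R8}
Final available[C] = 42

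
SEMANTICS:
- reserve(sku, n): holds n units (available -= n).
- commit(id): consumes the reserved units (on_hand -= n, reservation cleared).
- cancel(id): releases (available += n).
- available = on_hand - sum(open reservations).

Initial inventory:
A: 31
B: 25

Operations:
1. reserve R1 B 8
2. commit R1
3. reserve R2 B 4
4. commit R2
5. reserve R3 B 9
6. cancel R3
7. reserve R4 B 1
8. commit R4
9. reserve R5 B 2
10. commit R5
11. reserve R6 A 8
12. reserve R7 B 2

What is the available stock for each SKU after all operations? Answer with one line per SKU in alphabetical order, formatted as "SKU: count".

Step 1: reserve R1 B 8 -> on_hand[A=31 B=25] avail[A=31 B=17] open={R1}
Step 2: commit R1 -> on_hand[A=31 B=17] avail[A=31 B=17] open={}
Step 3: reserve R2 B 4 -> on_hand[A=31 B=17] avail[A=31 B=13] open={R2}
Step 4: commit R2 -> on_hand[A=31 B=13] avail[A=31 B=13] open={}
Step 5: reserve R3 B 9 -> on_hand[A=31 B=13] avail[A=31 B=4] open={R3}
Step 6: cancel R3 -> on_hand[A=31 B=13] avail[A=31 B=13] open={}
Step 7: reserve R4 B 1 -> on_hand[A=31 B=13] avail[A=31 B=12] open={R4}
Step 8: commit R4 -> on_hand[A=31 B=12] avail[A=31 B=12] open={}
Step 9: reserve R5 B 2 -> on_hand[A=31 B=12] avail[A=31 B=10] open={R5}
Step 10: commit R5 -> on_hand[A=31 B=10] avail[A=31 B=10] open={}
Step 11: reserve R6 A 8 -> on_hand[A=31 B=10] avail[A=23 B=10] open={R6}
Step 12: reserve R7 B 2 -> on_hand[A=31 B=10] avail[A=23 B=8] open={R6,R7}

Answer: A: 23
B: 8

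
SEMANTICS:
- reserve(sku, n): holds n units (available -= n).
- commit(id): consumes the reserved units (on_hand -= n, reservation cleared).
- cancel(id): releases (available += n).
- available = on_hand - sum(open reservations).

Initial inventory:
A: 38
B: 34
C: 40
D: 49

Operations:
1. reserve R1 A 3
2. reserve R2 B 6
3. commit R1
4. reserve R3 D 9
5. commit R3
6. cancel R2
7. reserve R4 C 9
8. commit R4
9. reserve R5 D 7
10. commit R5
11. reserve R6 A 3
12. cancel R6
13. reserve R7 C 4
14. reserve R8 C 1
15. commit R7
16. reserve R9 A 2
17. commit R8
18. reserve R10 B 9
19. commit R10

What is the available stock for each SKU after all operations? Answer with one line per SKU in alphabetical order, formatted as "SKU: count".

Answer: A: 33
B: 25
C: 26
D: 33

Derivation:
Step 1: reserve R1 A 3 -> on_hand[A=38 B=34 C=40 D=49] avail[A=35 B=34 C=40 D=49] open={R1}
Step 2: reserve R2 B 6 -> on_hand[A=38 B=34 C=40 D=49] avail[A=35 B=28 C=40 D=49] open={R1,R2}
Step 3: commit R1 -> on_hand[A=35 B=34 C=40 D=49] avail[A=35 B=28 C=40 D=49] open={R2}
Step 4: reserve R3 D 9 -> on_hand[A=35 B=34 C=40 D=49] avail[A=35 B=28 C=40 D=40] open={R2,R3}
Step 5: commit R3 -> on_hand[A=35 B=34 C=40 D=40] avail[A=35 B=28 C=40 D=40] open={R2}
Step 6: cancel R2 -> on_hand[A=35 B=34 C=40 D=40] avail[A=35 B=34 C=40 D=40] open={}
Step 7: reserve R4 C 9 -> on_hand[A=35 B=34 C=40 D=40] avail[A=35 B=34 C=31 D=40] open={R4}
Step 8: commit R4 -> on_hand[A=35 B=34 C=31 D=40] avail[A=35 B=34 C=31 D=40] open={}
Step 9: reserve R5 D 7 -> on_hand[A=35 B=34 C=31 D=40] avail[A=35 B=34 C=31 D=33] open={R5}
Step 10: commit R5 -> on_hand[A=35 B=34 C=31 D=33] avail[A=35 B=34 C=31 D=33] open={}
Step 11: reserve R6 A 3 -> on_hand[A=35 B=34 C=31 D=33] avail[A=32 B=34 C=31 D=33] open={R6}
Step 12: cancel R6 -> on_hand[A=35 B=34 C=31 D=33] avail[A=35 B=34 C=31 D=33] open={}
Step 13: reserve R7 C 4 -> on_hand[A=35 B=34 C=31 D=33] avail[A=35 B=34 C=27 D=33] open={R7}
Step 14: reserve R8 C 1 -> on_hand[A=35 B=34 C=31 D=33] avail[A=35 B=34 C=26 D=33] open={R7,R8}
Step 15: commit R7 -> on_hand[A=35 B=34 C=27 D=33] avail[A=35 B=34 C=26 D=33] open={R8}
Step 16: reserve R9 A 2 -> on_hand[A=35 B=34 C=27 D=33] avail[A=33 B=34 C=26 D=33] open={R8,R9}
Step 17: commit R8 -> on_hand[A=35 B=34 C=26 D=33] avail[A=33 B=34 C=26 D=33] open={R9}
Step 18: reserve R10 B 9 -> on_hand[A=35 B=34 C=26 D=33] avail[A=33 B=25 C=26 D=33] open={R10,R9}
Step 19: commit R10 -> on_hand[A=35 B=25 C=26 D=33] avail[A=33 B=25 C=26 D=33] open={R9}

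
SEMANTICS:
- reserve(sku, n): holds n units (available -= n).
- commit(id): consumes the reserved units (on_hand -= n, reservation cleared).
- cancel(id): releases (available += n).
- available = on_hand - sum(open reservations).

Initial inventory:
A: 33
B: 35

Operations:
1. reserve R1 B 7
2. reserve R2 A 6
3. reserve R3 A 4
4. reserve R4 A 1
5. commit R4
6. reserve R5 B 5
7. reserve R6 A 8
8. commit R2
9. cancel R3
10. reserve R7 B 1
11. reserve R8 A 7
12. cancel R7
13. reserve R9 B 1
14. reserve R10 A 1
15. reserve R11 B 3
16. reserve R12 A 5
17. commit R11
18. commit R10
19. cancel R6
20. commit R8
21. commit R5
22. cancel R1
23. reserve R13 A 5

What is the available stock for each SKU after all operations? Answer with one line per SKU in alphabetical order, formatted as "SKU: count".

Step 1: reserve R1 B 7 -> on_hand[A=33 B=35] avail[A=33 B=28] open={R1}
Step 2: reserve R2 A 6 -> on_hand[A=33 B=35] avail[A=27 B=28] open={R1,R2}
Step 3: reserve R3 A 4 -> on_hand[A=33 B=35] avail[A=23 B=28] open={R1,R2,R3}
Step 4: reserve R4 A 1 -> on_hand[A=33 B=35] avail[A=22 B=28] open={R1,R2,R3,R4}
Step 5: commit R4 -> on_hand[A=32 B=35] avail[A=22 B=28] open={R1,R2,R3}
Step 6: reserve R5 B 5 -> on_hand[A=32 B=35] avail[A=22 B=23] open={R1,R2,R3,R5}
Step 7: reserve R6 A 8 -> on_hand[A=32 B=35] avail[A=14 B=23] open={R1,R2,R3,R5,R6}
Step 8: commit R2 -> on_hand[A=26 B=35] avail[A=14 B=23] open={R1,R3,R5,R6}
Step 9: cancel R3 -> on_hand[A=26 B=35] avail[A=18 B=23] open={R1,R5,R6}
Step 10: reserve R7 B 1 -> on_hand[A=26 B=35] avail[A=18 B=22] open={R1,R5,R6,R7}
Step 11: reserve R8 A 7 -> on_hand[A=26 B=35] avail[A=11 B=22] open={R1,R5,R6,R7,R8}
Step 12: cancel R7 -> on_hand[A=26 B=35] avail[A=11 B=23] open={R1,R5,R6,R8}
Step 13: reserve R9 B 1 -> on_hand[A=26 B=35] avail[A=11 B=22] open={R1,R5,R6,R8,R9}
Step 14: reserve R10 A 1 -> on_hand[A=26 B=35] avail[A=10 B=22] open={R1,R10,R5,R6,R8,R9}
Step 15: reserve R11 B 3 -> on_hand[A=26 B=35] avail[A=10 B=19] open={R1,R10,R11,R5,R6,R8,R9}
Step 16: reserve R12 A 5 -> on_hand[A=26 B=35] avail[A=5 B=19] open={R1,R10,R11,R12,R5,R6,R8,R9}
Step 17: commit R11 -> on_hand[A=26 B=32] avail[A=5 B=19] open={R1,R10,R12,R5,R6,R8,R9}
Step 18: commit R10 -> on_hand[A=25 B=32] avail[A=5 B=19] open={R1,R12,R5,R6,R8,R9}
Step 19: cancel R6 -> on_hand[A=25 B=32] avail[A=13 B=19] open={R1,R12,R5,R8,R9}
Step 20: commit R8 -> on_hand[A=18 B=32] avail[A=13 B=19] open={R1,R12,R5,R9}
Step 21: commit R5 -> on_hand[A=18 B=27] avail[A=13 B=19] open={R1,R12,R9}
Step 22: cancel R1 -> on_hand[A=18 B=27] avail[A=13 B=26] open={R12,R9}
Step 23: reserve R13 A 5 -> on_hand[A=18 B=27] avail[A=8 B=26] open={R12,R13,R9}

Answer: A: 8
B: 26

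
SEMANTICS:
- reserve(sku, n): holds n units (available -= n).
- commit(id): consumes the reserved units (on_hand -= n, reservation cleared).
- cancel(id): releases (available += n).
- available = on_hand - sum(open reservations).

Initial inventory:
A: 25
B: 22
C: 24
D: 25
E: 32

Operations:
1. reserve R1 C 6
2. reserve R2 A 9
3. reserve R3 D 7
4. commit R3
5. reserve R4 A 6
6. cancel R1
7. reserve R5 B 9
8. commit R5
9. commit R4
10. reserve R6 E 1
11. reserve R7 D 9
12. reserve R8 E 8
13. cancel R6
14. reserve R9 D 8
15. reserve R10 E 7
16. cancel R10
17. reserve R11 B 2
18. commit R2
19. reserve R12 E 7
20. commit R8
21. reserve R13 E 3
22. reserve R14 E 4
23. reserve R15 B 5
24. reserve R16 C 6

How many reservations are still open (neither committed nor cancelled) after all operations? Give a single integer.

Answer: 8

Derivation:
Step 1: reserve R1 C 6 -> on_hand[A=25 B=22 C=24 D=25 E=32] avail[A=25 B=22 C=18 D=25 E=32] open={R1}
Step 2: reserve R2 A 9 -> on_hand[A=25 B=22 C=24 D=25 E=32] avail[A=16 B=22 C=18 D=25 E=32] open={R1,R2}
Step 3: reserve R3 D 7 -> on_hand[A=25 B=22 C=24 D=25 E=32] avail[A=16 B=22 C=18 D=18 E=32] open={R1,R2,R3}
Step 4: commit R3 -> on_hand[A=25 B=22 C=24 D=18 E=32] avail[A=16 B=22 C=18 D=18 E=32] open={R1,R2}
Step 5: reserve R4 A 6 -> on_hand[A=25 B=22 C=24 D=18 E=32] avail[A=10 B=22 C=18 D=18 E=32] open={R1,R2,R4}
Step 6: cancel R1 -> on_hand[A=25 B=22 C=24 D=18 E=32] avail[A=10 B=22 C=24 D=18 E=32] open={R2,R4}
Step 7: reserve R5 B 9 -> on_hand[A=25 B=22 C=24 D=18 E=32] avail[A=10 B=13 C=24 D=18 E=32] open={R2,R4,R5}
Step 8: commit R5 -> on_hand[A=25 B=13 C=24 D=18 E=32] avail[A=10 B=13 C=24 D=18 E=32] open={R2,R4}
Step 9: commit R4 -> on_hand[A=19 B=13 C=24 D=18 E=32] avail[A=10 B=13 C=24 D=18 E=32] open={R2}
Step 10: reserve R6 E 1 -> on_hand[A=19 B=13 C=24 D=18 E=32] avail[A=10 B=13 C=24 D=18 E=31] open={R2,R6}
Step 11: reserve R7 D 9 -> on_hand[A=19 B=13 C=24 D=18 E=32] avail[A=10 B=13 C=24 D=9 E=31] open={R2,R6,R7}
Step 12: reserve R8 E 8 -> on_hand[A=19 B=13 C=24 D=18 E=32] avail[A=10 B=13 C=24 D=9 E=23] open={R2,R6,R7,R8}
Step 13: cancel R6 -> on_hand[A=19 B=13 C=24 D=18 E=32] avail[A=10 B=13 C=24 D=9 E=24] open={R2,R7,R8}
Step 14: reserve R9 D 8 -> on_hand[A=19 B=13 C=24 D=18 E=32] avail[A=10 B=13 C=24 D=1 E=24] open={R2,R7,R8,R9}
Step 15: reserve R10 E 7 -> on_hand[A=19 B=13 C=24 D=18 E=32] avail[A=10 B=13 C=24 D=1 E=17] open={R10,R2,R7,R8,R9}
Step 16: cancel R10 -> on_hand[A=19 B=13 C=24 D=18 E=32] avail[A=10 B=13 C=24 D=1 E=24] open={R2,R7,R8,R9}
Step 17: reserve R11 B 2 -> on_hand[A=19 B=13 C=24 D=18 E=32] avail[A=10 B=11 C=24 D=1 E=24] open={R11,R2,R7,R8,R9}
Step 18: commit R2 -> on_hand[A=10 B=13 C=24 D=18 E=32] avail[A=10 B=11 C=24 D=1 E=24] open={R11,R7,R8,R9}
Step 19: reserve R12 E 7 -> on_hand[A=10 B=13 C=24 D=18 E=32] avail[A=10 B=11 C=24 D=1 E=17] open={R11,R12,R7,R8,R9}
Step 20: commit R8 -> on_hand[A=10 B=13 C=24 D=18 E=24] avail[A=10 B=11 C=24 D=1 E=17] open={R11,R12,R7,R9}
Step 21: reserve R13 E 3 -> on_hand[A=10 B=13 C=24 D=18 E=24] avail[A=10 B=11 C=24 D=1 E=14] open={R11,R12,R13,R7,R9}
Step 22: reserve R14 E 4 -> on_hand[A=10 B=13 C=24 D=18 E=24] avail[A=10 B=11 C=24 D=1 E=10] open={R11,R12,R13,R14,R7,R9}
Step 23: reserve R15 B 5 -> on_hand[A=10 B=13 C=24 D=18 E=24] avail[A=10 B=6 C=24 D=1 E=10] open={R11,R12,R13,R14,R15,R7,R9}
Step 24: reserve R16 C 6 -> on_hand[A=10 B=13 C=24 D=18 E=24] avail[A=10 B=6 C=18 D=1 E=10] open={R11,R12,R13,R14,R15,R16,R7,R9}
Open reservations: ['R11', 'R12', 'R13', 'R14', 'R15', 'R16', 'R7', 'R9'] -> 8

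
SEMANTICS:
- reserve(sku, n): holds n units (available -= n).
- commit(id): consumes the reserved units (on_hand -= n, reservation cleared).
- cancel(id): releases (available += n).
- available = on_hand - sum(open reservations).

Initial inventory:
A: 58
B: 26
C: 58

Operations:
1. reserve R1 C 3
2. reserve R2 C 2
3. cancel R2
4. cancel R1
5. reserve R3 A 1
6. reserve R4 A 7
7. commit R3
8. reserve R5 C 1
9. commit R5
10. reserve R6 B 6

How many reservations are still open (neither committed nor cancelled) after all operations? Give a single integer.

Step 1: reserve R1 C 3 -> on_hand[A=58 B=26 C=58] avail[A=58 B=26 C=55] open={R1}
Step 2: reserve R2 C 2 -> on_hand[A=58 B=26 C=58] avail[A=58 B=26 C=53] open={R1,R2}
Step 3: cancel R2 -> on_hand[A=58 B=26 C=58] avail[A=58 B=26 C=55] open={R1}
Step 4: cancel R1 -> on_hand[A=58 B=26 C=58] avail[A=58 B=26 C=58] open={}
Step 5: reserve R3 A 1 -> on_hand[A=58 B=26 C=58] avail[A=57 B=26 C=58] open={R3}
Step 6: reserve R4 A 7 -> on_hand[A=58 B=26 C=58] avail[A=50 B=26 C=58] open={R3,R4}
Step 7: commit R3 -> on_hand[A=57 B=26 C=58] avail[A=50 B=26 C=58] open={R4}
Step 8: reserve R5 C 1 -> on_hand[A=57 B=26 C=58] avail[A=50 B=26 C=57] open={R4,R5}
Step 9: commit R5 -> on_hand[A=57 B=26 C=57] avail[A=50 B=26 C=57] open={R4}
Step 10: reserve R6 B 6 -> on_hand[A=57 B=26 C=57] avail[A=50 B=20 C=57] open={R4,R6}
Open reservations: ['R4', 'R6'] -> 2

Answer: 2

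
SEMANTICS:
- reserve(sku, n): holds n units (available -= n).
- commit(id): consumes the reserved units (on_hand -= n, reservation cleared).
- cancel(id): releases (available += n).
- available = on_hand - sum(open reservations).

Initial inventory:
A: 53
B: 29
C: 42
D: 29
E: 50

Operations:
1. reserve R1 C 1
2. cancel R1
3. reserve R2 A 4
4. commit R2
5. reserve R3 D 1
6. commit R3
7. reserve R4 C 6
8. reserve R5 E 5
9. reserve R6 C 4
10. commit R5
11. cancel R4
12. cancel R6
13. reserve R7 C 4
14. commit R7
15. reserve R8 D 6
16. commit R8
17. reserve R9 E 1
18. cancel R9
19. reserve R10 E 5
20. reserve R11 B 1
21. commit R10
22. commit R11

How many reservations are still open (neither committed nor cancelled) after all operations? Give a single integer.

Answer: 0

Derivation:
Step 1: reserve R1 C 1 -> on_hand[A=53 B=29 C=42 D=29 E=50] avail[A=53 B=29 C=41 D=29 E=50] open={R1}
Step 2: cancel R1 -> on_hand[A=53 B=29 C=42 D=29 E=50] avail[A=53 B=29 C=42 D=29 E=50] open={}
Step 3: reserve R2 A 4 -> on_hand[A=53 B=29 C=42 D=29 E=50] avail[A=49 B=29 C=42 D=29 E=50] open={R2}
Step 4: commit R2 -> on_hand[A=49 B=29 C=42 D=29 E=50] avail[A=49 B=29 C=42 D=29 E=50] open={}
Step 5: reserve R3 D 1 -> on_hand[A=49 B=29 C=42 D=29 E=50] avail[A=49 B=29 C=42 D=28 E=50] open={R3}
Step 6: commit R3 -> on_hand[A=49 B=29 C=42 D=28 E=50] avail[A=49 B=29 C=42 D=28 E=50] open={}
Step 7: reserve R4 C 6 -> on_hand[A=49 B=29 C=42 D=28 E=50] avail[A=49 B=29 C=36 D=28 E=50] open={R4}
Step 8: reserve R5 E 5 -> on_hand[A=49 B=29 C=42 D=28 E=50] avail[A=49 B=29 C=36 D=28 E=45] open={R4,R5}
Step 9: reserve R6 C 4 -> on_hand[A=49 B=29 C=42 D=28 E=50] avail[A=49 B=29 C=32 D=28 E=45] open={R4,R5,R6}
Step 10: commit R5 -> on_hand[A=49 B=29 C=42 D=28 E=45] avail[A=49 B=29 C=32 D=28 E=45] open={R4,R6}
Step 11: cancel R4 -> on_hand[A=49 B=29 C=42 D=28 E=45] avail[A=49 B=29 C=38 D=28 E=45] open={R6}
Step 12: cancel R6 -> on_hand[A=49 B=29 C=42 D=28 E=45] avail[A=49 B=29 C=42 D=28 E=45] open={}
Step 13: reserve R7 C 4 -> on_hand[A=49 B=29 C=42 D=28 E=45] avail[A=49 B=29 C=38 D=28 E=45] open={R7}
Step 14: commit R7 -> on_hand[A=49 B=29 C=38 D=28 E=45] avail[A=49 B=29 C=38 D=28 E=45] open={}
Step 15: reserve R8 D 6 -> on_hand[A=49 B=29 C=38 D=28 E=45] avail[A=49 B=29 C=38 D=22 E=45] open={R8}
Step 16: commit R8 -> on_hand[A=49 B=29 C=38 D=22 E=45] avail[A=49 B=29 C=38 D=22 E=45] open={}
Step 17: reserve R9 E 1 -> on_hand[A=49 B=29 C=38 D=22 E=45] avail[A=49 B=29 C=38 D=22 E=44] open={R9}
Step 18: cancel R9 -> on_hand[A=49 B=29 C=38 D=22 E=45] avail[A=49 B=29 C=38 D=22 E=45] open={}
Step 19: reserve R10 E 5 -> on_hand[A=49 B=29 C=38 D=22 E=45] avail[A=49 B=29 C=38 D=22 E=40] open={R10}
Step 20: reserve R11 B 1 -> on_hand[A=49 B=29 C=38 D=22 E=45] avail[A=49 B=28 C=38 D=22 E=40] open={R10,R11}
Step 21: commit R10 -> on_hand[A=49 B=29 C=38 D=22 E=40] avail[A=49 B=28 C=38 D=22 E=40] open={R11}
Step 22: commit R11 -> on_hand[A=49 B=28 C=38 D=22 E=40] avail[A=49 B=28 C=38 D=22 E=40] open={}
Open reservations: [] -> 0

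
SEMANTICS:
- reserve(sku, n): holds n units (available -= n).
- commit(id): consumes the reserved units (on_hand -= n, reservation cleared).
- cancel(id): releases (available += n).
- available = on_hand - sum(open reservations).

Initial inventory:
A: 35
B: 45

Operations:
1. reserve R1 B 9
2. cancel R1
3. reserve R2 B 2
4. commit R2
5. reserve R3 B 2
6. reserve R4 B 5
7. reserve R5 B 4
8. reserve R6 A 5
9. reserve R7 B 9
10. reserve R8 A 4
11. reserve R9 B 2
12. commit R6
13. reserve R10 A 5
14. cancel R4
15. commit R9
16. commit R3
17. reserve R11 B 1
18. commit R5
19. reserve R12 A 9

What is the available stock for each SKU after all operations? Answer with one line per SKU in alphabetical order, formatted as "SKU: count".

Answer: A: 12
B: 25

Derivation:
Step 1: reserve R1 B 9 -> on_hand[A=35 B=45] avail[A=35 B=36] open={R1}
Step 2: cancel R1 -> on_hand[A=35 B=45] avail[A=35 B=45] open={}
Step 3: reserve R2 B 2 -> on_hand[A=35 B=45] avail[A=35 B=43] open={R2}
Step 4: commit R2 -> on_hand[A=35 B=43] avail[A=35 B=43] open={}
Step 5: reserve R3 B 2 -> on_hand[A=35 B=43] avail[A=35 B=41] open={R3}
Step 6: reserve R4 B 5 -> on_hand[A=35 B=43] avail[A=35 B=36] open={R3,R4}
Step 7: reserve R5 B 4 -> on_hand[A=35 B=43] avail[A=35 B=32] open={R3,R4,R5}
Step 8: reserve R6 A 5 -> on_hand[A=35 B=43] avail[A=30 B=32] open={R3,R4,R5,R6}
Step 9: reserve R7 B 9 -> on_hand[A=35 B=43] avail[A=30 B=23] open={R3,R4,R5,R6,R7}
Step 10: reserve R8 A 4 -> on_hand[A=35 B=43] avail[A=26 B=23] open={R3,R4,R5,R6,R7,R8}
Step 11: reserve R9 B 2 -> on_hand[A=35 B=43] avail[A=26 B=21] open={R3,R4,R5,R6,R7,R8,R9}
Step 12: commit R6 -> on_hand[A=30 B=43] avail[A=26 B=21] open={R3,R4,R5,R7,R8,R9}
Step 13: reserve R10 A 5 -> on_hand[A=30 B=43] avail[A=21 B=21] open={R10,R3,R4,R5,R7,R8,R9}
Step 14: cancel R4 -> on_hand[A=30 B=43] avail[A=21 B=26] open={R10,R3,R5,R7,R8,R9}
Step 15: commit R9 -> on_hand[A=30 B=41] avail[A=21 B=26] open={R10,R3,R5,R7,R8}
Step 16: commit R3 -> on_hand[A=30 B=39] avail[A=21 B=26] open={R10,R5,R7,R8}
Step 17: reserve R11 B 1 -> on_hand[A=30 B=39] avail[A=21 B=25] open={R10,R11,R5,R7,R8}
Step 18: commit R5 -> on_hand[A=30 B=35] avail[A=21 B=25] open={R10,R11,R7,R8}
Step 19: reserve R12 A 9 -> on_hand[A=30 B=35] avail[A=12 B=25] open={R10,R11,R12,R7,R8}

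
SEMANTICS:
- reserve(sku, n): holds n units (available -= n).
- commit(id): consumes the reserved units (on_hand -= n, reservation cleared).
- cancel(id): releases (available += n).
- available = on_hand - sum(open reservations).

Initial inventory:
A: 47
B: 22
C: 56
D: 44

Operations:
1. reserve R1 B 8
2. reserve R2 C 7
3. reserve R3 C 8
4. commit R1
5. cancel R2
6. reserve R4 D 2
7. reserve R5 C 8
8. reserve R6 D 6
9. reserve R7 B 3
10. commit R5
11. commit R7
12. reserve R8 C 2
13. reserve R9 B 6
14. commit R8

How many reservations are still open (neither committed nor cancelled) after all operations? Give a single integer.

Answer: 4

Derivation:
Step 1: reserve R1 B 8 -> on_hand[A=47 B=22 C=56 D=44] avail[A=47 B=14 C=56 D=44] open={R1}
Step 2: reserve R2 C 7 -> on_hand[A=47 B=22 C=56 D=44] avail[A=47 B=14 C=49 D=44] open={R1,R2}
Step 3: reserve R3 C 8 -> on_hand[A=47 B=22 C=56 D=44] avail[A=47 B=14 C=41 D=44] open={R1,R2,R3}
Step 4: commit R1 -> on_hand[A=47 B=14 C=56 D=44] avail[A=47 B=14 C=41 D=44] open={R2,R3}
Step 5: cancel R2 -> on_hand[A=47 B=14 C=56 D=44] avail[A=47 B=14 C=48 D=44] open={R3}
Step 6: reserve R4 D 2 -> on_hand[A=47 B=14 C=56 D=44] avail[A=47 B=14 C=48 D=42] open={R3,R4}
Step 7: reserve R5 C 8 -> on_hand[A=47 B=14 C=56 D=44] avail[A=47 B=14 C=40 D=42] open={R3,R4,R5}
Step 8: reserve R6 D 6 -> on_hand[A=47 B=14 C=56 D=44] avail[A=47 B=14 C=40 D=36] open={R3,R4,R5,R6}
Step 9: reserve R7 B 3 -> on_hand[A=47 B=14 C=56 D=44] avail[A=47 B=11 C=40 D=36] open={R3,R4,R5,R6,R7}
Step 10: commit R5 -> on_hand[A=47 B=14 C=48 D=44] avail[A=47 B=11 C=40 D=36] open={R3,R4,R6,R7}
Step 11: commit R7 -> on_hand[A=47 B=11 C=48 D=44] avail[A=47 B=11 C=40 D=36] open={R3,R4,R6}
Step 12: reserve R8 C 2 -> on_hand[A=47 B=11 C=48 D=44] avail[A=47 B=11 C=38 D=36] open={R3,R4,R6,R8}
Step 13: reserve R9 B 6 -> on_hand[A=47 B=11 C=48 D=44] avail[A=47 B=5 C=38 D=36] open={R3,R4,R6,R8,R9}
Step 14: commit R8 -> on_hand[A=47 B=11 C=46 D=44] avail[A=47 B=5 C=38 D=36] open={R3,R4,R6,R9}
Open reservations: ['R3', 'R4', 'R6', 'R9'] -> 4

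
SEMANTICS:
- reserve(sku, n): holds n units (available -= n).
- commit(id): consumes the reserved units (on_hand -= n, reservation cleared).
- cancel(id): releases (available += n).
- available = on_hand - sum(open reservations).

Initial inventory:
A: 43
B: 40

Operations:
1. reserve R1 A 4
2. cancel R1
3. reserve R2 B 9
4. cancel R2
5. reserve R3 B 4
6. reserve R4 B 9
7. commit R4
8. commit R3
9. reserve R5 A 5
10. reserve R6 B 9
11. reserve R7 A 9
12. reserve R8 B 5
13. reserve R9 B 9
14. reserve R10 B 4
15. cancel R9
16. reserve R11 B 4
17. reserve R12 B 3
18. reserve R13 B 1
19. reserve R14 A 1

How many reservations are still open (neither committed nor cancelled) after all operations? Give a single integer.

Step 1: reserve R1 A 4 -> on_hand[A=43 B=40] avail[A=39 B=40] open={R1}
Step 2: cancel R1 -> on_hand[A=43 B=40] avail[A=43 B=40] open={}
Step 3: reserve R2 B 9 -> on_hand[A=43 B=40] avail[A=43 B=31] open={R2}
Step 4: cancel R2 -> on_hand[A=43 B=40] avail[A=43 B=40] open={}
Step 5: reserve R3 B 4 -> on_hand[A=43 B=40] avail[A=43 B=36] open={R3}
Step 6: reserve R4 B 9 -> on_hand[A=43 B=40] avail[A=43 B=27] open={R3,R4}
Step 7: commit R4 -> on_hand[A=43 B=31] avail[A=43 B=27] open={R3}
Step 8: commit R3 -> on_hand[A=43 B=27] avail[A=43 B=27] open={}
Step 9: reserve R5 A 5 -> on_hand[A=43 B=27] avail[A=38 B=27] open={R5}
Step 10: reserve R6 B 9 -> on_hand[A=43 B=27] avail[A=38 B=18] open={R5,R6}
Step 11: reserve R7 A 9 -> on_hand[A=43 B=27] avail[A=29 B=18] open={R5,R6,R7}
Step 12: reserve R8 B 5 -> on_hand[A=43 B=27] avail[A=29 B=13] open={R5,R6,R7,R8}
Step 13: reserve R9 B 9 -> on_hand[A=43 B=27] avail[A=29 B=4] open={R5,R6,R7,R8,R9}
Step 14: reserve R10 B 4 -> on_hand[A=43 B=27] avail[A=29 B=0] open={R10,R5,R6,R7,R8,R9}
Step 15: cancel R9 -> on_hand[A=43 B=27] avail[A=29 B=9] open={R10,R5,R6,R7,R8}
Step 16: reserve R11 B 4 -> on_hand[A=43 B=27] avail[A=29 B=5] open={R10,R11,R5,R6,R7,R8}
Step 17: reserve R12 B 3 -> on_hand[A=43 B=27] avail[A=29 B=2] open={R10,R11,R12,R5,R6,R7,R8}
Step 18: reserve R13 B 1 -> on_hand[A=43 B=27] avail[A=29 B=1] open={R10,R11,R12,R13,R5,R6,R7,R8}
Step 19: reserve R14 A 1 -> on_hand[A=43 B=27] avail[A=28 B=1] open={R10,R11,R12,R13,R14,R5,R6,R7,R8}
Open reservations: ['R10', 'R11', 'R12', 'R13', 'R14', 'R5', 'R6', 'R7', 'R8'] -> 9

Answer: 9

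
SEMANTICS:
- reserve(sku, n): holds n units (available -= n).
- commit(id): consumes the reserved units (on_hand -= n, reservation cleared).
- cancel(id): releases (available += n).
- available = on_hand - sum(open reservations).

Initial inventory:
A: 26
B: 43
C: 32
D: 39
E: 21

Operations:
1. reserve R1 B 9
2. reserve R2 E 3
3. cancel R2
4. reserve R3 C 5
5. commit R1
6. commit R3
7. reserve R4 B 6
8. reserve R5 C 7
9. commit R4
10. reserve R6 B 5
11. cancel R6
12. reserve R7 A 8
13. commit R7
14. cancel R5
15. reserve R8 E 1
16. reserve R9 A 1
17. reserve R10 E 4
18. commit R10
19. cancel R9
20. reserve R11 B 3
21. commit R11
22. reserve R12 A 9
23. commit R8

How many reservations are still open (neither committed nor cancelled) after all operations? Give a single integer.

Step 1: reserve R1 B 9 -> on_hand[A=26 B=43 C=32 D=39 E=21] avail[A=26 B=34 C=32 D=39 E=21] open={R1}
Step 2: reserve R2 E 3 -> on_hand[A=26 B=43 C=32 D=39 E=21] avail[A=26 B=34 C=32 D=39 E=18] open={R1,R2}
Step 3: cancel R2 -> on_hand[A=26 B=43 C=32 D=39 E=21] avail[A=26 B=34 C=32 D=39 E=21] open={R1}
Step 4: reserve R3 C 5 -> on_hand[A=26 B=43 C=32 D=39 E=21] avail[A=26 B=34 C=27 D=39 E=21] open={R1,R3}
Step 5: commit R1 -> on_hand[A=26 B=34 C=32 D=39 E=21] avail[A=26 B=34 C=27 D=39 E=21] open={R3}
Step 6: commit R3 -> on_hand[A=26 B=34 C=27 D=39 E=21] avail[A=26 B=34 C=27 D=39 E=21] open={}
Step 7: reserve R4 B 6 -> on_hand[A=26 B=34 C=27 D=39 E=21] avail[A=26 B=28 C=27 D=39 E=21] open={R4}
Step 8: reserve R5 C 7 -> on_hand[A=26 B=34 C=27 D=39 E=21] avail[A=26 B=28 C=20 D=39 E=21] open={R4,R5}
Step 9: commit R4 -> on_hand[A=26 B=28 C=27 D=39 E=21] avail[A=26 B=28 C=20 D=39 E=21] open={R5}
Step 10: reserve R6 B 5 -> on_hand[A=26 B=28 C=27 D=39 E=21] avail[A=26 B=23 C=20 D=39 E=21] open={R5,R6}
Step 11: cancel R6 -> on_hand[A=26 B=28 C=27 D=39 E=21] avail[A=26 B=28 C=20 D=39 E=21] open={R5}
Step 12: reserve R7 A 8 -> on_hand[A=26 B=28 C=27 D=39 E=21] avail[A=18 B=28 C=20 D=39 E=21] open={R5,R7}
Step 13: commit R7 -> on_hand[A=18 B=28 C=27 D=39 E=21] avail[A=18 B=28 C=20 D=39 E=21] open={R5}
Step 14: cancel R5 -> on_hand[A=18 B=28 C=27 D=39 E=21] avail[A=18 B=28 C=27 D=39 E=21] open={}
Step 15: reserve R8 E 1 -> on_hand[A=18 B=28 C=27 D=39 E=21] avail[A=18 B=28 C=27 D=39 E=20] open={R8}
Step 16: reserve R9 A 1 -> on_hand[A=18 B=28 C=27 D=39 E=21] avail[A=17 B=28 C=27 D=39 E=20] open={R8,R9}
Step 17: reserve R10 E 4 -> on_hand[A=18 B=28 C=27 D=39 E=21] avail[A=17 B=28 C=27 D=39 E=16] open={R10,R8,R9}
Step 18: commit R10 -> on_hand[A=18 B=28 C=27 D=39 E=17] avail[A=17 B=28 C=27 D=39 E=16] open={R8,R9}
Step 19: cancel R9 -> on_hand[A=18 B=28 C=27 D=39 E=17] avail[A=18 B=28 C=27 D=39 E=16] open={R8}
Step 20: reserve R11 B 3 -> on_hand[A=18 B=28 C=27 D=39 E=17] avail[A=18 B=25 C=27 D=39 E=16] open={R11,R8}
Step 21: commit R11 -> on_hand[A=18 B=25 C=27 D=39 E=17] avail[A=18 B=25 C=27 D=39 E=16] open={R8}
Step 22: reserve R12 A 9 -> on_hand[A=18 B=25 C=27 D=39 E=17] avail[A=9 B=25 C=27 D=39 E=16] open={R12,R8}
Step 23: commit R8 -> on_hand[A=18 B=25 C=27 D=39 E=16] avail[A=9 B=25 C=27 D=39 E=16] open={R12}
Open reservations: ['R12'] -> 1

Answer: 1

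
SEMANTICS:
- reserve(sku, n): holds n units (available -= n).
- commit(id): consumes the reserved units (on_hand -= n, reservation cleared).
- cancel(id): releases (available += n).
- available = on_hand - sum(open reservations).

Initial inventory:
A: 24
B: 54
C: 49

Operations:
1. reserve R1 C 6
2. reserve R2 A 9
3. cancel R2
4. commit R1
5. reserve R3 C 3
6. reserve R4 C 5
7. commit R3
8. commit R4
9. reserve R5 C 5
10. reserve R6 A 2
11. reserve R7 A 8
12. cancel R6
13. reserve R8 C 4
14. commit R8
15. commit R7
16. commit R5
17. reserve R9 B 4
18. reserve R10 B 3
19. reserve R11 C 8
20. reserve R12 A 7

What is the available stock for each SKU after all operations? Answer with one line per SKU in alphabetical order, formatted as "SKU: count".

Answer: A: 9
B: 47
C: 18

Derivation:
Step 1: reserve R1 C 6 -> on_hand[A=24 B=54 C=49] avail[A=24 B=54 C=43] open={R1}
Step 2: reserve R2 A 9 -> on_hand[A=24 B=54 C=49] avail[A=15 B=54 C=43] open={R1,R2}
Step 3: cancel R2 -> on_hand[A=24 B=54 C=49] avail[A=24 B=54 C=43] open={R1}
Step 4: commit R1 -> on_hand[A=24 B=54 C=43] avail[A=24 B=54 C=43] open={}
Step 5: reserve R3 C 3 -> on_hand[A=24 B=54 C=43] avail[A=24 B=54 C=40] open={R3}
Step 6: reserve R4 C 5 -> on_hand[A=24 B=54 C=43] avail[A=24 B=54 C=35] open={R3,R4}
Step 7: commit R3 -> on_hand[A=24 B=54 C=40] avail[A=24 B=54 C=35] open={R4}
Step 8: commit R4 -> on_hand[A=24 B=54 C=35] avail[A=24 B=54 C=35] open={}
Step 9: reserve R5 C 5 -> on_hand[A=24 B=54 C=35] avail[A=24 B=54 C=30] open={R5}
Step 10: reserve R6 A 2 -> on_hand[A=24 B=54 C=35] avail[A=22 B=54 C=30] open={R5,R6}
Step 11: reserve R7 A 8 -> on_hand[A=24 B=54 C=35] avail[A=14 B=54 C=30] open={R5,R6,R7}
Step 12: cancel R6 -> on_hand[A=24 B=54 C=35] avail[A=16 B=54 C=30] open={R5,R7}
Step 13: reserve R8 C 4 -> on_hand[A=24 B=54 C=35] avail[A=16 B=54 C=26] open={R5,R7,R8}
Step 14: commit R8 -> on_hand[A=24 B=54 C=31] avail[A=16 B=54 C=26] open={R5,R7}
Step 15: commit R7 -> on_hand[A=16 B=54 C=31] avail[A=16 B=54 C=26] open={R5}
Step 16: commit R5 -> on_hand[A=16 B=54 C=26] avail[A=16 B=54 C=26] open={}
Step 17: reserve R9 B 4 -> on_hand[A=16 B=54 C=26] avail[A=16 B=50 C=26] open={R9}
Step 18: reserve R10 B 3 -> on_hand[A=16 B=54 C=26] avail[A=16 B=47 C=26] open={R10,R9}
Step 19: reserve R11 C 8 -> on_hand[A=16 B=54 C=26] avail[A=16 B=47 C=18] open={R10,R11,R9}
Step 20: reserve R12 A 7 -> on_hand[A=16 B=54 C=26] avail[A=9 B=47 C=18] open={R10,R11,R12,R9}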